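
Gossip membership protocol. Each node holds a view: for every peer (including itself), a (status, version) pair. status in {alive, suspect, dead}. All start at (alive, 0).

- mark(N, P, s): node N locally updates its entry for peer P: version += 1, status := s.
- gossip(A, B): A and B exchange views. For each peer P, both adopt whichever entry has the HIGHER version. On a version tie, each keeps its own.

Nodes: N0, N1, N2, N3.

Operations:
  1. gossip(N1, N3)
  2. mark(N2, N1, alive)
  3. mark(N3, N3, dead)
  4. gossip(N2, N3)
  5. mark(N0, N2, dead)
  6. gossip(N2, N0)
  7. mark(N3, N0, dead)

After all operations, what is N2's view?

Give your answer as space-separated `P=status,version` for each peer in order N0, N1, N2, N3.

Answer: N0=alive,0 N1=alive,1 N2=dead,1 N3=dead,1

Derivation:
Op 1: gossip N1<->N3 -> N1.N0=(alive,v0) N1.N1=(alive,v0) N1.N2=(alive,v0) N1.N3=(alive,v0) | N3.N0=(alive,v0) N3.N1=(alive,v0) N3.N2=(alive,v0) N3.N3=(alive,v0)
Op 2: N2 marks N1=alive -> (alive,v1)
Op 3: N3 marks N3=dead -> (dead,v1)
Op 4: gossip N2<->N3 -> N2.N0=(alive,v0) N2.N1=(alive,v1) N2.N2=(alive,v0) N2.N3=(dead,v1) | N3.N0=(alive,v0) N3.N1=(alive,v1) N3.N2=(alive,v0) N3.N3=(dead,v1)
Op 5: N0 marks N2=dead -> (dead,v1)
Op 6: gossip N2<->N0 -> N2.N0=(alive,v0) N2.N1=(alive,v1) N2.N2=(dead,v1) N2.N3=(dead,v1) | N0.N0=(alive,v0) N0.N1=(alive,v1) N0.N2=(dead,v1) N0.N3=(dead,v1)
Op 7: N3 marks N0=dead -> (dead,v1)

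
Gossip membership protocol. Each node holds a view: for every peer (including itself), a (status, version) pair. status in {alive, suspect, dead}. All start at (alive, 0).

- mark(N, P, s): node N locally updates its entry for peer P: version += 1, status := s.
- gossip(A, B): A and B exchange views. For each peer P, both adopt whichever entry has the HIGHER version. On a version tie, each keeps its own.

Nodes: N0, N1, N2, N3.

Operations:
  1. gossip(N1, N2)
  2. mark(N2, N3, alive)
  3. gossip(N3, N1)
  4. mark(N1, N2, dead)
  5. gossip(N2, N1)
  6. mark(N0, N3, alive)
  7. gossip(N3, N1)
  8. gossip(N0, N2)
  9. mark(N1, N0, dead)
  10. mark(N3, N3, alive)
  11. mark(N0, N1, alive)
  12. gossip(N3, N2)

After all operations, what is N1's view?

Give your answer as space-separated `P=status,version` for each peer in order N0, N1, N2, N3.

Answer: N0=dead,1 N1=alive,0 N2=dead,1 N3=alive,1

Derivation:
Op 1: gossip N1<->N2 -> N1.N0=(alive,v0) N1.N1=(alive,v0) N1.N2=(alive,v0) N1.N3=(alive,v0) | N2.N0=(alive,v0) N2.N1=(alive,v0) N2.N2=(alive,v0) N2.N3=(alive,v0)
Op 2: N2 marks N3=alive -> (alive,v1)
Op 3: gossip N3<->N1 -> N3.N0=(alive,v0) N3.N1=(alive,v0) N3.N2=(alive,v0) N3.N3=(alive,v0) | N1.N0=(alive,v0) N1.N1=(alive,v0) N1.N2=(alive,v0) N1.N3=(alive,v0)
Op 4: N1 marks N2=dead -> (dead,v1)
Op 5: gossip N2<->N1 -> N2.N0=(alive,v0) N2.N1=(alive,v0) N2.N2=(dead,v1) N2.N3=(alive,v1) | N1.N0=(alive,v0) N1.N1=(alive,v0) N1.N2=(dead,v1) N1.N3=(alive,v1)
Op 6: N0 marks N3=alive -> (alive,v1)
Op 7: gossip N3<->N1 -> N3.N0=(alive,v0) N3.N1=(alive,v0) N3.N2=(dead,v1) N3.N3=(alive,v1) | N1.N0=(alive,v0) N1.N1=(alive,v0) N1.N2=(dead,v1) N1.N3=(alive,v1)
Op 8: gossip N0<->N2 -> N0.N0=(alive,v0) N0.N1=(alive,v0) N0.N2=(dead,v1) N0.N3=(alive,v1) | N2.N0=(alive,v0) N2.N1=(alive,v0) N2.N2=(dead,v1) N2.N3=(alive,v1)
Op 9: N1 marks N0=dead -> (dead,v1)
Op 10: N3 marks N3=alive -> (alive,v2)
Op 11: N0 marks N1=alive -> (alive,v1)
Op 12: gossip N3<->N2 -> N3.N0=(alive,v0) N3.N1=(alive,v0) N3.N2=(dead,v1) N3.N3=(alive,v2) | N2.N0=(alive,v0) N2.N1=(alive,v0) N2.N2=(dead,v1) N2.N3=(alive,v2)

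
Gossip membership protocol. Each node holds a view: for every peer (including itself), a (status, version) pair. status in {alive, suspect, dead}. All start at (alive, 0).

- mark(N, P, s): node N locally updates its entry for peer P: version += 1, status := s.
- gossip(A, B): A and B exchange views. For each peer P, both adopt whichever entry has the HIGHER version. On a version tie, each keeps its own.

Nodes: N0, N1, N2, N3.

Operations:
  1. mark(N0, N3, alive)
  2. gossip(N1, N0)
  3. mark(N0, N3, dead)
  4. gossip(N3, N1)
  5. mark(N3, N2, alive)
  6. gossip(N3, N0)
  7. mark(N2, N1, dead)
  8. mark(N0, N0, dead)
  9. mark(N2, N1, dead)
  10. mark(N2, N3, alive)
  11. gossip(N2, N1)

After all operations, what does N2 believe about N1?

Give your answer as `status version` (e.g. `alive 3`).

Op 1: N0 marks N3=alive -> (alive,v1)
Op 2: gossip N1<->N0 -> N1.N0=(alive,v0) N1.N1=(alive,v0) N1.N2=(alive,v0) N1.N3=(alive,v1) | N0.N0=(alive,v0) N0.N1=(alive,v0) N0.N2=(alive,v0) N0.N3=(alive,v1)
Op 3: N0 marks N3=dead -> (dead,v2)
Op 4: gossip N3<->N1 -> N3.N0=(alive,v0) N3.N1=(alive,v0) N3.N2=(alive,v0) N3.N3=(alive,v1) | N1.N0=(alive,v0) N1.N1=(alive,v0) N1.N2=(alive,v0) N1.N3=(alive,v1)
Op 5: N3 marks N2=alive -> (alive,v1)
Op 6: gossip N3<->N0 -> N3.N0=(alive,v0) N3.N1=(alive,v0) N3.N2=(alive,v1) N3.N3=(dead,v2) | N0.N0=(alive,v0) N0.N1=(alive,v0) N0.N2=(alive,v1) N0.N3=(dead,v2)
Op 7: N2 marks N1=dead -> (dead,v1)
Op 8: N0 marks N0=dead -> (dead,v1)
Op 9: N2 marks N1=dead -> (dead,v2)
Op 10: N2 marks N3=alive -> (alive,v1)
Op 11: gossip N2<->N1 -> N2.N0=(alive,v0) N2.N1=(dead,v2) N2.N2=(alive,v0) N2.N3=(alive,v1) | N1.N0=(alive,v0) N1.N1=(dead,v2) N1.N2=(alive,v0) N1.N3=(alive,v1)

Answer: dead 2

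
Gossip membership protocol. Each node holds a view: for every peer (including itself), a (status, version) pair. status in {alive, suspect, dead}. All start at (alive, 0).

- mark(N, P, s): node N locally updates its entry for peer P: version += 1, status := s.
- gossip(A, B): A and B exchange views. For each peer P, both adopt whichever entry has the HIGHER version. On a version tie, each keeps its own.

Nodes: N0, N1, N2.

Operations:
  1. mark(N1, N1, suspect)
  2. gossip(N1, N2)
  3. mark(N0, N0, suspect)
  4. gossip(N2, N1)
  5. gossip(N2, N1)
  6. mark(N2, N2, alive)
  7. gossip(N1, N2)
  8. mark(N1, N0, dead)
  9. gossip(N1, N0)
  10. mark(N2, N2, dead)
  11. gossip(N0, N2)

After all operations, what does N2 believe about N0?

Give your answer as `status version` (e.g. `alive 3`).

Op 1: N1 marks N1=suspect -> (suspect,v1)
Op 2: gossip N1<->N2 -> N1.N0=(alive,v0) N1.N1=(suspect,v1) N1.N2=(alive,v0) | N2.N0=(alive,v0) N2.N1=(suspect,v1) N2.N2=(alive,v0)
Op 3: N0 marks N0=suspect -> (suspect,v1)
Op 4: gossip N2<->N1 -> N2.N0=(alive,v0) N2.N1=(suspect,v1) N2.N2=(alive,v0) | N1.N0=(alive,v0) N1.N1=(suspect,v1) N1.N2=(alive,v0)
Op 5: gossip N2<->N1 -> N2.N0=(alive,v0) N2.N1=(suspect,v1) N2.N2=(alive,v0) | N1.N0=(alive,v0) N1.N1=(suspect,v1) N1.N2=(alive,v0)
Op 6: N2 marks N2=alive -> (alive,v1)
Op 7: gossip N1<->N2 -> N1.N0=(alive,v0) N1.N1=(suspect,v1) N1.N2=(alive,v1) | N2.N0=(alive,v0) N2.N1=(suspect,v1) N2.N2=(alive,v1)
Op 8: N1 marks N0=dead -> (dead,v1)
Op 9: gossip N1<->N0 -> N1.N0=(dead,v1) N1.N1=(suspect,v1) N1.N2=(alive,v1) | N0.N0=(suspect,v1) N0.N1=(suspect,v1) N0.N2=(alive,v1)
Op 10: N2 marks N2=dead -> (dead,v2)
Op 11: gossip N0<->N2 -> N0.N0=(suspect,v1) N0.N1=(suspect,v1) N0.N2=(dead,v2) | N2.N0=(suspect,v1) N2.N1=(suspect,v1) N2.N2=(dead,v2)

Answer: suspect 1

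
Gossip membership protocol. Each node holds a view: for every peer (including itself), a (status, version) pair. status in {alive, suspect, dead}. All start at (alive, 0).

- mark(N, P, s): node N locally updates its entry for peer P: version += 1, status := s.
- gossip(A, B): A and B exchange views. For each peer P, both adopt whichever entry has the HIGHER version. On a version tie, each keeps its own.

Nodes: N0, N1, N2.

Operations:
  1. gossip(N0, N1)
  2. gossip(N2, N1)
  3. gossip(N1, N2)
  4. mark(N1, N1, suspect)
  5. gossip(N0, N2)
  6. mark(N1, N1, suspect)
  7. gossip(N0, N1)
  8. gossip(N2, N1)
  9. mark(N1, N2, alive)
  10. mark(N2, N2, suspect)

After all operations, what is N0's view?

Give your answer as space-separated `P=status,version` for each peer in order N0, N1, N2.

Op 1: gossip N0<->N1 -> N0.N0=(alive,v0) N0.N1=(alive,v0) N0.N2=(alive,v0) | N1.N0=(alive,v0) N1.N1=(alive,v0) N1.N2=(alive,v0)
Op 2: gossip N2<->N1 -> N2.N0=(alive,v0) N2.N1=(alive,v0) N2.N2=(alive,v0) | N1.N0=(alive,v0) N1.N1=(alive,v0) N1.N2=(alive,v0)
Op 3: gossip N1<->N2 -> N1.N0=(alive,v0) N1.N1=(alive,v0) N1.N2=(alive,v0) | N2.N0=(alive,v0) N2.N1=(alive,v0) N2.N2=(alive,v0)
Op 4: N1 marks N1=suspect -> (suspect,v1)
Op 5: gossip N0<->N2 -> N0.N0=(alive,v0) N0.N1=(alive,v0) N0.N2=(alive,v0) | N2.N0=(alive,v0) N2.N1=(alive,v0) N2.N2=(alive,v0)
Op 6: N1 marks N1=suspect -> (suspect,v2)
Op 7: gossip N0<->N1 -> N0.N0=(alive,v0) N0.N1=(suspect,v2) N0.N2=(alive,v0) | N1.N0=(alive,v0) N1.N1=(suspect,v2) N1.N2=(alive,v0)
Op 8: gossip N2<->N1 -> N2.N0=(alive,v0) N2.N1=(suspect,v2) N2.N2=(alive,v0) | N1.N0=(alive,v0) N1.N1=(suspect,v2) N1.N2=(alive,v0)
Op 9: N1 marks N2=alive -> (alive,v1)
Op 10: N2 marks N2=suspect -> (suspect,v1)

Answer: N0=alive,0 N1=suspect,2 N2=alive,0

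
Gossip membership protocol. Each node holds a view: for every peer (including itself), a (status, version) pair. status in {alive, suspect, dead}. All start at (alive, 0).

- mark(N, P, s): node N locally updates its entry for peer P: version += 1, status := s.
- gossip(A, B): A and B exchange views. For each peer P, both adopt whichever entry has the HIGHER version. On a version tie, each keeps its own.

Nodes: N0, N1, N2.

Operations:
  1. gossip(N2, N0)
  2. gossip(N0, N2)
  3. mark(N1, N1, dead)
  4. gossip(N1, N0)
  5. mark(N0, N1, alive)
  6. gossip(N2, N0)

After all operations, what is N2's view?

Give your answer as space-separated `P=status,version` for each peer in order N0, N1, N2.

Op 1: gossip N2<->N0 -> N2.N0=(alive,v0) N2.N1=(alive,v0) N2.N2=(alive,v0) | N0.N0=(alive,v0) N0.N1=(alive,v0) N0.N2=(alive,v0)
Op 2: gossip N0<->N2 -> N0.N0=(alive,v0) N0.N1=(alive,v0) N0.N2=(alive,v0) | N2.N0=(alive,v0) N2.N1=(alive,v0) N2.N2=(alive,v0)
Op 3: N1 marks N1=dead -> (dead,v1)
Op 4: gossip N1<->N0 -> N1.N0=(alive,v0) N1.N1=(dead,v1) N1.N2=(alive,v0) | N0.N0=(alive,v0) N0.N1=(dead,v1) N0.N2=(alive,v0)
Op 5: N0 marks N1=alive -> (alive,v2)
Op 6: gossip N2<->N0 -> N2.N0=(alive,v0) N2.N1=(alive,v2) N2.N2=(alive,v0) | N0.N0=(alive,v0) N0.N1=(alive,v2) N0.N2=(alive,v0)

Answer: N0=alive,0 N1=alive,2 N2=alive,0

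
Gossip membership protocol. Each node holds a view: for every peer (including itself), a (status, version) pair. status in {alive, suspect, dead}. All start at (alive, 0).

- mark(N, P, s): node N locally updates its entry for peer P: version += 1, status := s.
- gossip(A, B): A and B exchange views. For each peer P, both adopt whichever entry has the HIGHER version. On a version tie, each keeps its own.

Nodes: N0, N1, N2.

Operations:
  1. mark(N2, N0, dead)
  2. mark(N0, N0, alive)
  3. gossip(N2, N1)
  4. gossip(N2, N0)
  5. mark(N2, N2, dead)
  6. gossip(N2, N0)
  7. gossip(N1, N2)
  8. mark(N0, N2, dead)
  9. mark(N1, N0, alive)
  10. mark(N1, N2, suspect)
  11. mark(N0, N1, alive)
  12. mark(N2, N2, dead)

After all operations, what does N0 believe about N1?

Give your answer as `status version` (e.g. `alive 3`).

Op 1: N2 marks N0=dead -> (dead,v1)
Op 2: N0 marks N0=alive -> (alive,v1)
Op 3: gossip N2<->N1 -> N2.N0=(dead,v1) N2.N1=(alive,v0) N2.N2=(alive,v0) | N1.N0=(dead,v1) N1.N1=(alive,v0) N1.N2=(alive,v0)
Op 4: gossip N2<->N0 -> N2.N0=(dead,v1) N2.N1=(alive,v0) N2.N2=(alive,v0) | N0.N0=(alive,v1) N0.N1=(alive,v0) N0.N2=(alive,v0)
Op 5: N2 marks N2=dead -> (dead,v1)
Op 6: gossip N2<->N0 -> N2.N0=(dead,v1) N2.N1=(alive,v0) N2.N2=(dead,v1) | N0.N0=(alive,v1) N0.N1=(alive,v0) N0.N2=(dead,v1)
Op 7: gossip N1<->N2 -> N1.N0=(dead,v1) N1.N1=(alive,v0) N1.N2=(dead,v1) | N2.N0=(dead,v1) N2.N1=(alive,v0) N2.N2=(dead,v1)
Op 8: N0 marks N2=dead -> (dead,v2)
Op 9: N1 marks N0=alive -> (alive,v2)
Op 10: N1 marks N2=suspect -> (suspect,v2)
Op 11: N0 marks N1=alive -> (alive,v1)
Op 12: N2 marks N2=dead -> (dead,v2)

Answer: alive 1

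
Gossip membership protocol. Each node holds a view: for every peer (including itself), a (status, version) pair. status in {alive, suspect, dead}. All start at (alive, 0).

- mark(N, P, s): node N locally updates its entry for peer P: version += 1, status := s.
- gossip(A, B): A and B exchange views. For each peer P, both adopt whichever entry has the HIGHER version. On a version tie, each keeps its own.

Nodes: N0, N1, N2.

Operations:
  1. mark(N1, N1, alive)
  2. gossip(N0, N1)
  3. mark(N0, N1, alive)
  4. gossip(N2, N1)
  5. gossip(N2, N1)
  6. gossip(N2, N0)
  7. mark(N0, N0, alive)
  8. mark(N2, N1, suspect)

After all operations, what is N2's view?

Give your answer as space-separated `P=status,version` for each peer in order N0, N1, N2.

Answer: N0=alive,0 N1=suspect,3 N2=alive,0

Derivation:
Op 1: N1 marks N1=alive -> (alive,v1)
Op 2: gossip N0<->N1 -> N0.N0=(alive,v0) N0.N1=(alive,v1) N0.N2=(alive,v0) | N1.N0=(alive,v0) N1.N1=(alive,v1) N1.N2=(alive,v0)
Op 3: N0 marks N1=alive -> (alive,v2)
Op 4: gossip N2<->N1 -> N2.N0=(alive,v0) N2.N1=(alive,v1) N2.N2=(alive,v0) | N1.N0=(alive,v0) N1.N1=(alive,v1) N1.N2=(alive,v0)
Op 5: gossip N2<->N1 -> N2.N0=(alive,v0) N2.N1=(alive,v1) N2.N2=(alive,v0) | N1.N0=(alive,v0) N1.N1=(alive,v1) N1.N2=(alive,v0)
Op 6: gossip N2<->N0 -> N2.N0=(alive,v0) N2.N1=(alive,v2) N2.N2=(alive,v0) | N0.N0=(alive,v0) N0.N1=(alive,v2) N0.N2=(alive,v0)
Op 7: N0 marks N0=alive -> (alive,v1)
Op 8: N2 marks N1=suspect -> (suspect,v3)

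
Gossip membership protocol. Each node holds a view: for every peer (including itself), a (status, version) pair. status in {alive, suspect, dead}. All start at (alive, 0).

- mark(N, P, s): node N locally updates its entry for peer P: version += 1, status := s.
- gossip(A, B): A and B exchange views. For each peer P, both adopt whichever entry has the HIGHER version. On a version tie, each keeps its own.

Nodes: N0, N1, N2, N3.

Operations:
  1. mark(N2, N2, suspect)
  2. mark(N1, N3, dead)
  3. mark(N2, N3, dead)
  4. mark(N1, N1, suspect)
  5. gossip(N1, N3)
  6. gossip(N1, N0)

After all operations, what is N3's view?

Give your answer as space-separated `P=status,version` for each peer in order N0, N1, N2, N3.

Op 1: N2 marks N2=suspect -> (suspect,v1)
Op 2: N1 marks N3=dead -> (dead,v1)
Op 3: N2 marks N3=dead -> (dead,v1)
Op 4: N1 marks N1=suspect -> (suspect,v1)
Op 5: gossip N1<->N3 -> N1.N0=(alive,v0) N1.N1=(suspect,v1) N1.N2=(alive,v0) N1.N3=(dead,v1) | N3.N0=(alive,v0) N3.N1=(suspect,v1) N3.N2=(alive,v0) N3.N3=(dead,v1)
Op 6: gossip N1<->N0 -> N1.N0=(alive,v0) N1.N1=(suspect,v1) N1.N2=(alive,v0) N1.N3=(dead,v1) | N0.N0=(alive,v0) N0.N1=(suspect,v1) N0.N2=(alive,v0) N0.N3=(dead,v1)

Answer: N0=alive,0 N1=suspect,1 N2=alive,0 N3=dead,1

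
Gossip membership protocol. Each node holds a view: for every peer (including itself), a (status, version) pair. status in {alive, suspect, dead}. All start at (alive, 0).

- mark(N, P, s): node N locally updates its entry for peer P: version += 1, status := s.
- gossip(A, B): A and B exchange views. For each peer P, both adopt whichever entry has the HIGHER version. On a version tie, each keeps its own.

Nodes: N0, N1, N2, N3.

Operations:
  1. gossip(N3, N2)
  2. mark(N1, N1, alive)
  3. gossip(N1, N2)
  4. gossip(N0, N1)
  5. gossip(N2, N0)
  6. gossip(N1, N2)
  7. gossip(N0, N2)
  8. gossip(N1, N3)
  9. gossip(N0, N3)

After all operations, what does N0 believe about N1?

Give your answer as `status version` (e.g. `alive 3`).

Answer: alive 1

Derivation:
Op 1: gossip N3<->N2 -> N3.N0=(alive,v0) N3.N1=(alive,v0) N3.N2=(alive,v0) N3.N3=(alive,v0) | N2.N0=(alive,v0) N2.N1=(alive,v0) N2.N2=(alive,v0) N2.N3=(alive,v0)
Op 2: N1 marks N1=alive -> (alive,v1)
Op 3: gossip N1<->N2 -> N1.N0=(alive,v0) N1.N1=(alive,v1) N1.N2=(alive,v0) N1.N3=(alive,v0) | N2.N0=(alive,v0) N2.N1=(alive,v1) N2.N2=(alive,v0) N2.N3=(alive,v0)
Op 4: gossip N0<->N1 -> N0.N0=(alive,v0) N0.N1=(alive,v1) N0.N2=(alive,v0) N0.N3=(alive,v0) | N1.N0=(alive,v0) N1.N1=(alive,v1) N1.N2=(alive,v0) N1.N3=(alive,v0)
Op 5: gossip N2<->N0 -> N2.N0=(alive,v0) N2.N1=(alive,v1) N2.N2=(alive,v0) N2.N3=(alive,v0) | N0.N0=(alive,v0) N0.N1=(alive,v1) N0.N2=(alive,v0) N0.N3=(alive,v0)
Op 6: gossip N1<->N2 -> N1.N0=(alive,v0) N1.N1=(alive,v1) N1.N2=(alive,v0) N1.N3=(alive,v0) | N2.N0=(alive,v0) N2.N1=(alive,v1) N2.N2=(alive,v0) N2.N3=(alive,v0)
Op 7: gossip N0<->N2 -> N0.N0=(alive,v0) N0.N1=(alive,v1) N0.N2=(alive,v0) N0.N3=(alive,v0) | N2.N0=(alive,v0) N2.N1=(alive,v1) N2.N2=(alive,v0) N2.N3=(alive,v0)
Op 8: gossip N1<->N3 -> N1.N0=(alive,v0) N1.N1=(alive,v1) N1.N2=(alive,v0) N1.N3=(alive,v0) | N3.N0=(alive,v0) N3.N1=(alive,v1) N3.N2=(alive,v0) N3.N3=(alive,v0)
Op 9: gossip N0<->N3 -> N0.N0=(alive,v0) N0.N1=(alive,v1) N0.N2=(alive,v0) N0.N3=(alive,v0) | N3.N0=(alive,v0) N3.N1=(alive,v1) N3.N2=(alive,v0) N3.N3=(alive,v0)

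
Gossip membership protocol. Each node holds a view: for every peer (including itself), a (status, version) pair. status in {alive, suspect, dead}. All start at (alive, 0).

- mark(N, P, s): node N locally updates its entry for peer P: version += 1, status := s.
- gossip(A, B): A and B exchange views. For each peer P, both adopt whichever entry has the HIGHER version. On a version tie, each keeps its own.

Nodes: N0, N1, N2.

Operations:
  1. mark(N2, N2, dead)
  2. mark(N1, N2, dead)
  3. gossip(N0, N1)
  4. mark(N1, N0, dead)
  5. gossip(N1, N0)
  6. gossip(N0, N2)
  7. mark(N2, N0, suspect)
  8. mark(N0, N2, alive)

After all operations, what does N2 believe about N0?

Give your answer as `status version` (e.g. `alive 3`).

Op 1: N2 marks N2=dead -> (dead,v1)
Op 2: N1 marks N2=dead -> (dead,v1)
Op 3: gossip N0<->N1 -> N0.N0=(alive,v0) N0.N1=(alive,v0) N0.N2=(dead,v1) | N1.N0=(alive,v0) N1.N1=(alive,v0) N1.N2=(dead,v1)
Op 4: N1 marks N0=dead -> (dead,v1)
Op 5: gossip N1<->N0 -> N1.N0=(dead,v1) N1.N1=(alive,v0) N1.N2=(dead,v1) | N0.N0=(dead,v1) N0.N1=(alive,v0) N0.N2=(dead,v1)
Op 6: gossip N0<->N2 -> N0.N0=(dead,v1) N0.N1=(alive,v0) N0.N2=(dead,v1) | N2.N0=(dead,v1) N2.N1=(alive,v0) N2.N2=(dead,v1)
Op 7: N2 marks N0=suspect -> (suspect,v2)
Op 8: N0 marks N2=alive -> (alive,v2)

Answer: suspect 2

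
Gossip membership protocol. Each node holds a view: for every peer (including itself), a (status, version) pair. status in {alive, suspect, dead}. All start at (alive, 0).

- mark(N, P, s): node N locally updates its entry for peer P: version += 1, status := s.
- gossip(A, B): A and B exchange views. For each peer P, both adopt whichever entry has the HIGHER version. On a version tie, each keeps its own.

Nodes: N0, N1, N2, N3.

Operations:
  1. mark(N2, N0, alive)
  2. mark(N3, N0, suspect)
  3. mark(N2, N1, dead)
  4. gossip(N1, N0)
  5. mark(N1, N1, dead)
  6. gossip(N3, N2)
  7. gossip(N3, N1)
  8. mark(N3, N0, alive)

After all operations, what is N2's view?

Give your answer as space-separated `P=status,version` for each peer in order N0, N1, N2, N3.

Answer: N0=alive,1 N1=dead,1 N2=alive,0 N3=alive,0

Derivation:
Op 1: N2 marks N0=alive -> (alive,v1)
Op 2: N3 marks N0=suspect -> (suspect,v1)
Op 3: N2 marks N1=dead -> (dead,v1)
Op 4: gossip N1<->N0 -> N1.N0=(alive,v0) N1.N1=(alive,v0) N1.N2=(alive,v0) N1.N3=(alive,v0) | N0.N0=(alive,v0) N0.N1=(alive,v0) N0.N2=(alive,v0) N0.N3=(alive,v0)
Op 5: N1 marks N1=dead -> (dead,v1)
Op 6: gossip N3<->N2 -> N3.N0=(suspect,v1) N3.N1=(dead,v1) N3.N2=(alive,v0) N3.N3=(alive,v0) | N2.N0=(alive,v1) N2.N1=(dead,v1) N2.N2=(alive,v0) N2.N3=(alive,v0)
Op 7: gossip N3<->N1 -> N3.N0=(suspect,v1) N3.N1=(dead,v1) N3.N2=(alive,v0) N3.N3=(alive,v0) | N1.N0=(suspect,v1) N1.N1=(dead,v1) N1.N2=(alive,v0) N1.N3=(alive,v0)
Op 8: N3 marks N0=alive -> (alive,v2)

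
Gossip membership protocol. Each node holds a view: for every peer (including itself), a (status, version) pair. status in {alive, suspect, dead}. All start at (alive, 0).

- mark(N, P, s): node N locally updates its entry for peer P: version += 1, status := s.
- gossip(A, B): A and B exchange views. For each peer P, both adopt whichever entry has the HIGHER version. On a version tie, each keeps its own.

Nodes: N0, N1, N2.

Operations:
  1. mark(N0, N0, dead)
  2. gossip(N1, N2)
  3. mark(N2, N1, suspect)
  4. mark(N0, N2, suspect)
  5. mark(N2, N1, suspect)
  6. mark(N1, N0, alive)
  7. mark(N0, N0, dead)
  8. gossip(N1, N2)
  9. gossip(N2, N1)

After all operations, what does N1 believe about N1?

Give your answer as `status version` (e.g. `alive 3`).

Op 1: N0 marks N0=dead -> (dead,v1)
Op 2: gossip N1<->N2 -> N1.N0=(alive,v0) N1.N1=(alive,v0) N1.N2=(alive,v0) | N2.N0=(alive,v0) N2.N1=(alive,v0) N2.N2=(alive,v0)
Op 3: N2 marks N1=suspect -> (suspect,v1)
Op 4: N0 marks N2=suspect -> (suspect,v1)
Op 5: N2 marks N1=suspect -> (suspect,v2)
Op 6: N1 marks N0=alive -> (alive,v1)
Op 7: N0 marks N0=dead -> (dead,v2)
Op 8: gossip N1<->N2 -> N1.N0=(alive,v1) N1.N1=(suspect,v2) N1.N2=(alive,v0) | N2.N0=(alive,v1) N2.N1=(suspect,v2) N2.N2=(alive,v0)
Op 9: gossip N2<->N1 -> N2.N0=(alive,v1) N2.N1=(suspect,v2) N2.N2=(alive,v0) | N1.N0=(alive,v1) N1.N1=(suspect,v2) N1.N2=(alive,v0)

Answer: suspect 2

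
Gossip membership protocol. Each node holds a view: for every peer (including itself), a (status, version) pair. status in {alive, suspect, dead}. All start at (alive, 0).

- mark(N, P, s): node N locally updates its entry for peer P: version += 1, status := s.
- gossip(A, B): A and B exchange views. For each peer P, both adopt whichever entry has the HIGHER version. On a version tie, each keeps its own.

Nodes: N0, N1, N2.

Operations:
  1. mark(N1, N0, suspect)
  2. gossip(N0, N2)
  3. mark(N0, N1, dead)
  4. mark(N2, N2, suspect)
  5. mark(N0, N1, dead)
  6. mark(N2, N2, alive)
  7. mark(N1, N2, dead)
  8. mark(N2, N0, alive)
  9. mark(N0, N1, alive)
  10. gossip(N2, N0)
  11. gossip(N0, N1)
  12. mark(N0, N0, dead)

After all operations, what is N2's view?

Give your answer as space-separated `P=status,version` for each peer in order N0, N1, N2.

Answer: N0=alive,1 N1=alive,3 N2=alive,2

Derivation:
Op 1: N1 marks N0=suspect -> (suspect,v1)
Op 2: gossip N0<->N2 -> N0.N0=(alive,v0) N0.N1=(alive,v0) N0.N2=(alive,v0) | N2.N0=(alive,v0) N2.N1=(alive,v0) N2.N2=(alive,v0)
Op 3: N0 marks N1=dead -> (dead,v1)
Op 4: N2 marks N2=suspect -> (suspect,v1)
Op 5: N0 marks N1=dead -> (dead,v2)
Op 6: N2 marks N2=alive -> (alive,v2)
Op 7: N1 marks N2=dead -> (dead,v1)
Op 8: N2 marks N0=alive -> (alive,v1)
Op 9: N0 marks N1=alive -> (alive,v3)
Op 10: gossip N2<->N0 -> N2.N0=(alive,v1) N2.N1=(alive,v3) N2.N2=(alive,v2) | N0.N0=(alive,v1) N0.N1=(alive,v3) N0.N2=(alive,v2)
Op 11: gossip N0<->N1 -> N0.N0=(alive,v1) N0.N1=(alive,v3) N0.N2=(alive,v2) | N1.N0=(suspect,v1) N1.N1=(alive,v3) N1.N2=(alive,v2)
Op 12: N0 marks N0=dead -> (dead,v2)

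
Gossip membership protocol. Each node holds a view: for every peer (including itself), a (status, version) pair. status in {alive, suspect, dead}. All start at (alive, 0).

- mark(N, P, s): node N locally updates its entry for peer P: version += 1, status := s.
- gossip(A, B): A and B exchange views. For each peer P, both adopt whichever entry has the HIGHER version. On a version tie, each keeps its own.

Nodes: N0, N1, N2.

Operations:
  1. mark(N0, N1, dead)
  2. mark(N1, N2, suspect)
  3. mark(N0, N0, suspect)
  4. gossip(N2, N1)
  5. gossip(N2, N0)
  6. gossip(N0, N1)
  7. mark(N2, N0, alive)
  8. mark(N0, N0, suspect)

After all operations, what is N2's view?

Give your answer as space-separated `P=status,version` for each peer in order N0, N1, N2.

Op 1: N0 marks N1=dead -> (dead,v1)
Op 2: N1 marks N2=suspect -> (suspect,v1)
Op 3: N0 marks N0=suspect -> (suspect,v1)
Op 4: gossip N2<->N1 -> N2.N0=(alive,v0) N2.N1=(alive,v0) N2.N2=(suspect,v1) | N1.N0=(alive,v0) N1.N1=(alive,v0) N1.N2=(suspect,v1)
Op 5: gossip N2<->N0 -> N2.N0=(suspect,v1) N2.N1=(dead,v1) N2.N2=(suspect,v1) | N0.N0=(suspect,v1) N0.N1=(dead,v1) N0.N2=(suspect,v1)
Op 6: gossip N0<->N1 -> N0.N0=(suspect,v1) N0.N1=(dead,v1) N0.N2=(suspect,v1) | N1.N0=(suspect,v1) N1.N1=(dead,v1) N1.N2=(suspect,v1)
Op 7: N2 marks N0=alive -> (alive,v2)
Op 8: N0 marks N0=suspect -> (suspect,v2)

Answer: N0=alive,2 N1=dead,1 N2=suspect,1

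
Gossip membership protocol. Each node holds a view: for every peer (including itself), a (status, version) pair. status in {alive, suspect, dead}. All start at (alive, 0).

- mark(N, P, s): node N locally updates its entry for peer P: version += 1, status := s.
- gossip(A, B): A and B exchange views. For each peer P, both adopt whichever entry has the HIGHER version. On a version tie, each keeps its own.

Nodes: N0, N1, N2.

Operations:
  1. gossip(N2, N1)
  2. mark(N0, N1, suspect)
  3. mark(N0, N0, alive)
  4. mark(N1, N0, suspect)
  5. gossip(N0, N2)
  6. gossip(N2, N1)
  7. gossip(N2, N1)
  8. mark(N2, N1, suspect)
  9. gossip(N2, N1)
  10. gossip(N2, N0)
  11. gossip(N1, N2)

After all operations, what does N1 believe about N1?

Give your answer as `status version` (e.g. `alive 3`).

Op 1: gossip N2<->N1 -> N2.N0=(alive,v0) N2.N1=(alive,v0) N2.N2=(alive,v0) | N1.N0=(alive,v0) N1.N1=(alive,v0) N1.N2=(alive,v0)
Op 2: N0 marks N1=suspect -> (suspect,v1)
Op 3: N0 marks N0=alive -> (alive,v1)
Op 4: N1 marks N0=suspect -> (suspect,v1)
Op 5: gossip N0<->N2 -> N0.N0=(alive,v1) N0.N1=(suspect,v1) N0.N2=(alive,v0) | N2.N0=(alive,v1) N2.N1=(suspect,v1) N2.N2=(alive,v0)
Op 6: gossip N2<->N1 -> N2.N0=(alive,v1) N2.N1=(suspect,v1) N2.N2=(alive,v0) | N1.N0=(suspect,v1) N1.N1=(suspect,v1) N1.N2=(alive,v0)
Op 7: gossip N2<->N1 -> N2.N0=(alive,v1) N2.N1=(suspect,v1) N2.N2=(alive,v0) | N1.N0=(suspect,v1) N1.N1=(suspect,v1) N1.N2=(alive,v0)
Op 8: N2 marks N1=suspect -> (suspect,v2)
Op 9: gossip N2<->N1 -> N2.N0=(alive,v1) N2.N1=(suspect,v2) N2.N2=(alive,v0) | N1.N0=(suspect,v1) N1.N1=(suspect,v2) N1.N2=(alive,v0)
Op 10: gossip N2<->N0 -> N2.N0=(alive,v1) N2.N1=(suspect,v2) N2.N2=(alive,v0) | N0.N0=(alive,v1) N0.N1=(suspect,v2) N0.N2=(alive,v0)
Op 11: gossip N1<->N2 -> N1.N0=(suspect,v1) N1.N1=(suspect,v2) N1.N2=(alive,v0) | N2.N0=(alive,v1) N2.N1=(suspect,v2) N2.N2=(alive,v0)

Answer: suspect 2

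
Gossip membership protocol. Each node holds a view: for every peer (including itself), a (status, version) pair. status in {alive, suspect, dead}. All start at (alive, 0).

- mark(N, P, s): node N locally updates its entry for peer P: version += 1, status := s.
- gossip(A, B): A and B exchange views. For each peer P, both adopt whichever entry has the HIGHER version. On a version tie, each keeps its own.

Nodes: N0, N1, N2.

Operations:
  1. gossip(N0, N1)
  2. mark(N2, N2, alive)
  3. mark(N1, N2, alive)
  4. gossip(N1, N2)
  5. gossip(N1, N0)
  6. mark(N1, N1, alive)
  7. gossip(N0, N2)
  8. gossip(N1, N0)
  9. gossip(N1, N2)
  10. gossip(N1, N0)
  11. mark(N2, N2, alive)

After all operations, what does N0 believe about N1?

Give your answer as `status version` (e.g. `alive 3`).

Op 1: gossip N0<->N1 -> N0.N0=(alive,v0) N0.N1=(alive,v0) N0.N2=(alive,v0) | N1.N0=(alive,v0) N1.N1=(alive,v0) N1.N2=(alive,v0)
Op 2: N2 marks N2=alive -> (alive,v1)
Op 3: N1 marks N2=alive -> (alive,v1)
Op 4: gossip N1<->N2 -> N1.N0=(alive,v0) N1.N1=(alive,v0) N1.N2=(alive,v1) | N2.N0=(alive,v0) N2.N1=(alive,v0) N2.N2=(alive,v1)
Op 5: gossip N1<->N0 -> N1.N0=(alive,v0) N1.N1=(alive,v0) N1.N2=(alive,v1) | N0.N0=(alive,v0) N0.N1=(alive,v0) N0.N2=(alive,v1)
Op 6: N1 marks N1=alive -> (alive,v1)
Op 7: gossip N0<->N2 -> N0.N0=(alive,v0) N0.N1=(alive,v0) N0.N2=(alive,v1) | N2.N0=(alive,v0) N2.N1=(alive,v0) N2.N2=(alive,v1)
Op 8: gossip N1<->N0 -> N1.N0=(alive,v0) N1.N1=(alive,v1) N1.N2=(alive,v1) | N0.N0=(alive,v0) N0.N1=(alive,v1) N0.N2=(alive,v1)
Op 9: gossip N1<->N2 -> N1.N0=(alive,v0) N1.N1=(alive,v1) N1.N2=(alive,v1) | N2.N0=(alive,v0) N2.N1=(alive,v1) N2.N2=(alive,v1)
Op 10: gossip N1<->N0 -> N1.N0=(alive,v0) N1.N1=(alive,v1) N1.N2=(alive,v1) | N0.N0=(alive,v0) N0.N1=(alive,v1) N0.N2=(alive,v1)
Op 11: N2 marks N2=alive -> (alive,v2)

Answer: alive 1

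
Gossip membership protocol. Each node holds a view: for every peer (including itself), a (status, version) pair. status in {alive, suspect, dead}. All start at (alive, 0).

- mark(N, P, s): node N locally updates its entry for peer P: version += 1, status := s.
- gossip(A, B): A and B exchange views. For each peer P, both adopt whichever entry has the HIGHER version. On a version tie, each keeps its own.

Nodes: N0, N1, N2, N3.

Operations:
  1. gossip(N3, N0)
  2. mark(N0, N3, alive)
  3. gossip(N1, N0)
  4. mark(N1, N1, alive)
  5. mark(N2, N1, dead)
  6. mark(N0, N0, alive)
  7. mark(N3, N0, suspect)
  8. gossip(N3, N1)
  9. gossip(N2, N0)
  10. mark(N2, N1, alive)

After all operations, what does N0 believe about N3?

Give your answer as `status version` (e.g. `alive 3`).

Answer: alive 1

Derivation:
Op 1: gossip N3<->N0 -> N3.N0=(alive,v0) N3.N1=(alive,v0) N3.N2=(alive,v0) N3.N3=(alive,v0) | N0.N0=(alive,v0) N0.N1=(alive,v0) N0.N2=(alive,v0) N0.N3=(alive,v0)
Op 2: N0 marks N3=alive -> (alive,v1)
Op 3: gossip N1<->N0 -> N1.N0=(alive,v0) N1.N1=(alive,v0) N1.N2=(alive,v0) N1.N3=(alive,v1) | N0.N0=(alive,v0) N0.N1=(alive,v0) N0.N2=(alive,v0) N0.N3=(alive,v1)
Op 4: N1 marks N1=alive -> (alive,v1)
Op 5: N2 marks N1=dead -> (dead,v1)
Op 6: N0 marks N0=alive -> (alive,v1)
Op 7: N3 marks N0=suspect -> (suspect,v1)
Op 8: gossip N3<->N1 -> N3.N0=(suspect,v1) N3.N1=(alive,v1) N3.N2=(alive,v0) N3.N3=(alive,v1) | N1.N0=(suspect,v1) N1.N1=(alive,v1) N1.N2=(alive,v0) N1.N3=(alive,v1)
Op 9: gossip N2<->N0 -> N2.N0=(alive,v1) N2.N1=(dead,v1) N2.N2=(alive,v0) N2.N3=(alive,v1) | N0.N0=(alive,v1) N0.N1=(dead,v1) N0.N2=(alive,v0) N0.N3=(alive,v1)
Op 10: N2 marks N1=alive -> (alive,v2)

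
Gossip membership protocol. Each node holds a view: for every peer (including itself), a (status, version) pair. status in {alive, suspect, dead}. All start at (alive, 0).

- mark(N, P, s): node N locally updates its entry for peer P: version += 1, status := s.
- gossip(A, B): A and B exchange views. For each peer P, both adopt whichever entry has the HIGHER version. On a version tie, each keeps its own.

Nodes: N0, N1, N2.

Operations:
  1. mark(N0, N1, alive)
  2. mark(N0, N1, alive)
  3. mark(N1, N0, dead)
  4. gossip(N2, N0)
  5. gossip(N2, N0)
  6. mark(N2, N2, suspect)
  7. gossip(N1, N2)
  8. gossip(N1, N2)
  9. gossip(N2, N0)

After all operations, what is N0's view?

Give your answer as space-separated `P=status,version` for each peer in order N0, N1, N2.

Op 1: N0 marks N1=alive -> (alive,v1)
Op 2: N0 marks N1=alive -> (alive,v2)
Op 3: N1 marks N0=dead -> (dead,v1)
Op 4: gossip N2<->N0 -> N2.N0=(alive,v0) N2.N1=(alive,v2) N2.N2=(alive,v0) | N0.N0=(alive,v0) N0.N1=(alive,v2) N0.N2=(alive,v0)
Op 5: gossip N2<->N0 -> N2.N0=(alive,v0) N2.N1=(alive,v2) N2.N2=(alive,v0) | N0.N0=(alive,v0) N0.N1=(alive,v2) N0.N2=(alive,v0)
Op 6: N2 marks N2=suspect -> (suspect,v1)
Op 7: gossip N1<->N2 -> N1.N0=(dead,v1) N1.N1=(alive,v2) N1.N2=(suspect,v1) | N2.N0=(dead,v1) N2.N1=(alive,v2) N2.N2=(suspect,v1)
Op 8: gossip N1<->N2 -> N1.N0=(dead,v1) N1.N1=(alive,v2) N1.N2=(suspect,v1) | N2.N0=(dead,v1) N2.N1=(alive,v2) N2.N2=(suspect,v1)
Op 9: gossip N2<->N0 -> N2.N0=(dead,v1) N2.N1=(alive,v2) N2.N2=(suspect,v1) | N0.N0=(dead,v1) N0.N1=(alive,v2) N0.N2=(suspect,v1)

Answer: N0=dead,1 N1=alive,2 N2=suspect,1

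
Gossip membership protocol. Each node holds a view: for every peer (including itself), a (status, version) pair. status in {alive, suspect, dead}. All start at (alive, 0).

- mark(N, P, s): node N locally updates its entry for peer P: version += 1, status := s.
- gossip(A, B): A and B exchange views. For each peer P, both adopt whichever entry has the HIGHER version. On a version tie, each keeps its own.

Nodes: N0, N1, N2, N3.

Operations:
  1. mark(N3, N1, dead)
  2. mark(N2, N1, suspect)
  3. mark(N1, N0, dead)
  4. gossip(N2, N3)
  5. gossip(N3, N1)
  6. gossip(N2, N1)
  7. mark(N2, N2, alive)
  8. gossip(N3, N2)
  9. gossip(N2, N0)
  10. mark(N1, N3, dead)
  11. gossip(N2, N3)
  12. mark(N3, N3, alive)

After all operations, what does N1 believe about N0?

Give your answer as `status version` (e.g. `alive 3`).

Answer: dead 1

Derivation:
Op 1: N3 marks N1=dead -> (dead,v1)
Op 2: N2 marks N1=suspect -> (suspect,v1)
Op 3: N1 marks N0=dead -> (dead,v1)
Op 4: gossip N2<->N3 -> N2.N0=(alive,v0) N2.N1=(suspect,v1) N2.N2=(alive,v0) N2.N3=(alive,v0) | N3.N0=(alive,v0) N3.N1=(dead,v1) N3.N2=(alive,v0) N3.N3=(alive,v0)
Op 5: gossip N3<->N1 -> N3.N0=(dead,v1) N3.N1=(dead,v1) N3.N2=(alive,v0) N3.N3=(alive,v0) | N1.N0=(dead,v1) N1.N1=(dead,v1) N1.N2=(alive,v0) N1.N3=(alive,v0)
Op 6: gossip N2<->N1 -> N2.N0=(dead,v1) N2.N1=(suspect,v1) N2.N2=(alive,v0) N2.N3=(alive,v0) | N1.N0=(dead,v1) N1.N1=(dead,v1) N1.N2=(alive,v0) N1.N3=(alive,v0)
Op 7: N2 marks N2=alive -> (alive,v1)
Op 8: gossip N3<->N2 -> N3.N0=(dead,v1) N3.N1=(dead,v1) N3.N2=(alive,v1) N3.N3=(alive,v0) | N2.N0=(dead,v1) N2.N1=(suspect,v1) N2.N2=(alive,v1) N2.N3=(alive,v0)
Op 9: gossip N2<->N0 -> N2.N0=(dead,v1) N2.N1=(suspect,v1) N2.N2=(alive,v1) N2.N3=(alive,v0) | N0.N0=(dead,v1) N0.N1=(suspect,v1) N0.N2=(alive,v1) N0.N3=(alive,v0)
Op 10: N1 marks N3=dead -> (dead,v1)
Op 11: gossip N2<->N3 -> N2.N0=(dead,v1) N2.N1=(suspect,v1) N2.N2=(alive,v1) N2.N3=(alive,v0) | N3.N0=(dead,v1) N3.N1=(dead,v1) N3.N2=(alive,v1) N3.N3=(alive,v0)
Op 12: N3 marks N3=alive -> (alive,v1)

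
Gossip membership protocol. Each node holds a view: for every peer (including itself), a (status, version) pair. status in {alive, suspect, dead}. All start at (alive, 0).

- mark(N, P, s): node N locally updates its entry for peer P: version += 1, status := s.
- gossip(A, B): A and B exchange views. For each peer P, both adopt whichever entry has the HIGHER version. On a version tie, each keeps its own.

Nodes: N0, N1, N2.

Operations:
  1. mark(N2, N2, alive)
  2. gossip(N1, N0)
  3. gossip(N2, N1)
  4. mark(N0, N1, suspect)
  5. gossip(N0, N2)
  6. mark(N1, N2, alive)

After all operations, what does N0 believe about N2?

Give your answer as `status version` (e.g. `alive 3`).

Answer: alive 1

Derivation:
Op 1: N2 marks N2=alive -> (alive,v1)
Op 2: gossip N1<->N0 -> N1.N0=(alive,v0) N1.N1=(alive,v0) N1.N2=(alive,v0) | N0.N0=(alive,v0) N0.N1=(alive,v0) N0.N2=(alive,v0)
Op 3: gossip N2<->N1 -> N2.N0=(alive,v0) N2.N1=(alive,v0) N2.N2=(alive,v1) | N1.N0=(alive,v0) N1.N1=(alive,v0) N1.N2=(alive,v1)
Op 4: N0 marks N1=suspect -> (suspect,v1)
Op 5: gossip N0<->N2 -> N0.N0=(alive,v0) N0.N1=(suspect,v1) N0.N2=(alive,v1) | N2.N0=(alive,v0) N2.N1=(suspect,v1) N2.N2=(alive,v1)
Op 6: N1 marks N2=alive -> (alive,v2)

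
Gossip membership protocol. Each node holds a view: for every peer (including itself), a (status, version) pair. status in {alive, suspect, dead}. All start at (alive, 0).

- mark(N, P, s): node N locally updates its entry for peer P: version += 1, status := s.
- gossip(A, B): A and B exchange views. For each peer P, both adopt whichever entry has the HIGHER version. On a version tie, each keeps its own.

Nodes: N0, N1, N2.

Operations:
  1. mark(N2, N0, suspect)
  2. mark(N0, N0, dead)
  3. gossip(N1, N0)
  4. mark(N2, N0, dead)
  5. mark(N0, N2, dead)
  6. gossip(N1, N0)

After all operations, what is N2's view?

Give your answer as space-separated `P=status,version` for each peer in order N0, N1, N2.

Answer: N0=dead,2 N1=alive,0 N2=alive,0

Derivation:
Op 1: N2 marks N0=suspect -> (suspect,v1)
Op 2: N0 marks N0=dead -> (dead,v1)
Op 3: gossip N1<->N0 -> N1.N0=(dead,v1) N1.N1=(alive,v0) N1.N2=(alive,v0) | N0.N0=(dead,v1) N0.N1=(alive,v0) N0.N2=(alive,v0)
Op 4: N2 marks N0=dead -> (dead,v2)
Op 5: N0 marks N2=dead -> (dead,v1)
Op 6: gossip N1<->N0 -> N1.N0=(dead,v1) N1.N1=(alive,v0) N1.N2=(dead,v1) | N0.N0=(dead,v1) N0.N1=(alive,v0) N0.N2=(dead,v1)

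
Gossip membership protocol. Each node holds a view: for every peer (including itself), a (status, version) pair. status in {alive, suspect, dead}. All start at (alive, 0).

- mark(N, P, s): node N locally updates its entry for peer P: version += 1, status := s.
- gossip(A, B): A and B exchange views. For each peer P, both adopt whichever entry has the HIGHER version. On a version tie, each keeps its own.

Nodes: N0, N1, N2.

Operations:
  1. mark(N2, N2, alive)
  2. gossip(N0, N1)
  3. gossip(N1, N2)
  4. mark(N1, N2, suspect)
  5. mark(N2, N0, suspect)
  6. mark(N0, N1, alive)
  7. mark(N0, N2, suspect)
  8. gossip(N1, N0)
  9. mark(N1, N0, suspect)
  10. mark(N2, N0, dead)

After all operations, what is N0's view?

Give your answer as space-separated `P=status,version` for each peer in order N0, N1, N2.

Answer: N0=alive,0 N1=alive,1 N2=suspect,2

Derivation:
Op 1: N2 marks N2=alive -> (alive,v1)
Op 2: gossip N0<->N1 -> N0.N0=(alive,v0) N0.N1=(alive,v0) N0.N2=(alive,v0) | N1.N0=(alive,v0) N1.N1=(alive,v0) N1.N2=(alive,v0)
Op 3: gossip N1<->N2 -> N1.N0=(alive,v0) N1.N1=(alive,v0) N1.N2=(alive,v1) | N2.N0=(alive,v0) N2.N1=(alive,v0) N2.N2=(alive,v1)
Op 4: N1 marks N2=suspect -> (suspect,v2)
Op 5: N2 marks N0=suspect -> (suspect,v1)
Op 6: N0 marks N1=alive -> (alive,v1)
Op 7: N0 marks N2=suspect -> (suspect,v1)
Op 8: gossip N1<->N0 -> N1.N0=(alive,v0) N1.N1=(alive,v1) N1.N2=(suspect,v2) | N0.N0=(alive,v0) N0.N1=(alive,v1) N0.N2=(suspect,v2)
Op 9: N1 marks N0=suspect -> (suspect,v1)
Op 10: N2 marks N0=dead -> (dead,v2)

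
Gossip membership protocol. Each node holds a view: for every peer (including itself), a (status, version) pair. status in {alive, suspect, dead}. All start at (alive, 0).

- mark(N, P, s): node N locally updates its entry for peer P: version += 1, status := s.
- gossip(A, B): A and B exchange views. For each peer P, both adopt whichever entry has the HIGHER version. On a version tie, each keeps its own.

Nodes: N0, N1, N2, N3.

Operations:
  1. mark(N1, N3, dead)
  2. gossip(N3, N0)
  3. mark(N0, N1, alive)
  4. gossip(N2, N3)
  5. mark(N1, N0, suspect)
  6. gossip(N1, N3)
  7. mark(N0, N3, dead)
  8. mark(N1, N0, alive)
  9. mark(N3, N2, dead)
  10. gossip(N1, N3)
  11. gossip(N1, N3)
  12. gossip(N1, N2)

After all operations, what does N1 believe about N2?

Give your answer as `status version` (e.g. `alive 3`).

Answer: dead 1

Derivation:
Op 1: N1 marks N3=dead -> (dead,v1)
Op 2: gossip N3<->N0 -> N3.N0=(alive,v0) N3.N1=(alive,v0) N3.N2=(alive,v0) N3.N3=(alive,v0) | N0.N0=(alive,v0) N0.N1=(alive,v0) N0.N2=(alive,v0) N0.N3=(alive,v0)
Op 3: N0 marks N1=alive -> (alive,v1)
Op 4: gossip N2<->N3 -> N2.N0=(alive,v0) N2.N1=(alive,v0) N2.N2=(alive,v0) N2.N3=(alive,v0) | N3.N0=(alive,v0) N3.N1=(alive,v0) N3.N2=(alive,v0) N3.N3=(alive,v0)
Op 5: N1 marks N0=suspect -> (suspect,v1)
Op 6: gossip N1<->N3 -> N1.N0=(suspect,v1) N1.N1=(alive,v0) N1.N2=(alive,v0) N1.N3=(dead,v1) | N3.N0=(suspect,v1) N3.N1=(alive,v0) N3.N2=(alive,v0) N3.N3=(dead,v1)
Op 7: N0 marks N3=dead -> (dead,v1)
Op 8: N1 marks N0=alive -> (alive,v2)
Op 9: N3 marks N2=dead -> (dead,v1)
Op 10: gossip N1<->N3 -> N1.N0=(alive,v2) N1.N1=(alive,v0) N1.N2=(dead,v1) N1.N3=(dead,v1) | N3.N0=(alive,v2) N3.N1=(alive,v0) N3.N2=(dead,v1) N3.N3=(dead,v1)
Op 11: gossip N1<->N3 -> N1.N0=(alive,v2) N1.N1=(alive,v0) N1.N2=(dead,v1) N1.N3=(dead,v1) | N3.N0=(alive,v2) N3.N1=(alive,v0) N3.N2=(dead,v1) N3.N3=(dead,v1)
Op 12: gossip N1<->N2 -> N1.N0=(alive,v2) N1.N1=(alive,v0) N1.N2=(dead,v1) N1.N3=(dead,v1) | N2.N0=(alive,v2) N2.N1=(alive,v0) N2.N2=(dead,v1) N2.N3=(dead,v1)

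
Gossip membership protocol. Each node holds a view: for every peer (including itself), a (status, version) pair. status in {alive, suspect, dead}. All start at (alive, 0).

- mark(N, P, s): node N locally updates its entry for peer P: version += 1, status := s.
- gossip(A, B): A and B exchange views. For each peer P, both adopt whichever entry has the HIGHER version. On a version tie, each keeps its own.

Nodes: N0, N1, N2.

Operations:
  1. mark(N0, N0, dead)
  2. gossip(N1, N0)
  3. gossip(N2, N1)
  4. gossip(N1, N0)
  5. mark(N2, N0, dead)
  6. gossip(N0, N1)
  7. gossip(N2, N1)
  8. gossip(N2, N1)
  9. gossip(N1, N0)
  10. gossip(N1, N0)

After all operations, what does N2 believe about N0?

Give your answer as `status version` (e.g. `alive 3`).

Answer: dead 2

Derivation:
Op 1: N0 marks N0=dead -> (dead,v1)
Op 2: gossip N1<->N0 -> N1.N0=(dead,v1) N1.N1=(alive,v0) N1.N2=(alive,v0) | N0.N0=(dead,v1) N0.N1=(alive,v0) N0.N2=(alive,v0)
Op 3: gossip N2<->N1 -> N2.N0=(dead,v1) N2.N1=(alive,v0) N2.N2=(alive,v0) | N1.N0=(dead,v1) N1.N1=(alive,v0) N1.N2=(alive,v0)
Op 4: gossip N1<->N0 -> N1.N0=(dead,v1) N1.N1=(alive,v0) N1.N2=(alive,v0) | N0.N0=(dead,v1) N0.N1=(alive,v0) N0.N2=(alive,v0)
Op 5: N2 marks N0=dead -> (dead,v2)
Op 6: gossip N0<->N1 -> N0.N0=(dead,v1) N0.N1=(alive,v0) N0.N2=(alive,v0) | N1.N0=(dead,v1) N1.N1=(alive,v0) N1.N2=(alive,v0)
Op 7: gossip N2<->N1 -> N2.N0=(dead,v2) N2.N1=(alive,v0) N2.N2=(alive,v0) | N1.N0=(dead,v2) N1.N1=(alive,v0) N1.N2=(alive,v0)
Op 8: gossip N2<->N1 -> N2.N0=(dead,v2) N2.N1=(alive,v0) N2.N2=(alive,v0) | N1.N0=(dead,v2) N1.N1=(alive,v0) N1.N2=(alive,v0)
Op 9: gossip N1<->N0 -> N1.N0=(dead,v2) N1.N1=(alive,v0) N1.N2=(alive,v0) | N0.N0=(dead,v2) N0.N1=(alive,v0) N0.N2=(alive,v0)
Op 10: gossip N1<->N0 -> N1.N0=(dead,v2) N1.N1=(alive,v0) N1.N2=(alive,v0) | N0.N0=(dead,v2) N0.N1=(alive,v0) N0.N2=(alive,v0)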